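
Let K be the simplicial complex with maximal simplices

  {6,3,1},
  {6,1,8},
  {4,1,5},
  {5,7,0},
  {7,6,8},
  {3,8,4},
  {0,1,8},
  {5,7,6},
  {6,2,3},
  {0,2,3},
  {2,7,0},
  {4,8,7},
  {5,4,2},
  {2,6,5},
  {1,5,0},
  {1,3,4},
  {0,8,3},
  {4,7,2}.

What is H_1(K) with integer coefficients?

We work with the vertex ordering 0 < 1 < 2 < 3 < 4 < 5 < 6 < 7 < 8. The simplices of K, each written with vertices in increasing order, are:

  0-simplices (9): [0], [1], [2], [3], [4], [5], [6], [7], [8]
  1-simplices (27): (27 of them)
  2-simplices (18): [0,1,5], [0,1,8], [0,2,3], [0,2,7], [0,3,8], [0,5,7], [1,3,4], [1,3,6], [1,4,5], [1,6,8], [2,3,6], [2,4,5], [2,4,7], [2,5,6], [3,4,8], [4,7,8], [5,6,7], [6,7,8]

giving chain groups C_0 ≅ Z^9, C_1 ≅ Z^27, C_2 ≅ Z^18.

Boundary ∂_1: C_1 → C_0 maps an edge to its endpoints' difference, ∂[p,q] = q − p. For instance
  ∂[7,8] = [8] − [7].
As a 9×27 matrix over Z this has rank 8, with invariant factors (1,1,1,1,1,1,1,1).

∂_2: C_2 → C_1 maps a triangle to the signed sum of its edges. For instance
  ∂[0,2,7] = [2,7] − [0,7] + [0,2],
  ∂[1,3,4] = [3,4] − [1,4] + [1,3].
This gives a 27×18 integer matrix of rank 18; reducing to Smith normal form yields diagonal entries (1,1,1,1,1,1,1,1,1,1,1,1,1,1,1,1,1,2).

From H_k ≅ ker(∂_k) / im(∂_{k+1}) we obtain:

  H_1: rank ker ∂_1 − rank ∂_2 = (27 − 8) − 18 = 1, and ∂_2 has invariant factor 2 > 1, so H_1 = Z ⊕ Z/2Z.

H_1 ≅ Z ⊕ Z/2Z.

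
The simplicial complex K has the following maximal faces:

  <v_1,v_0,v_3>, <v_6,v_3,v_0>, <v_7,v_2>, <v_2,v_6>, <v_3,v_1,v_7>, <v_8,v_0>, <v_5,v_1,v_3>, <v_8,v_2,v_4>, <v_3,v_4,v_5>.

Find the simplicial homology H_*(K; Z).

Take the total order v_0 < v_1 < v_2 < v_3 < v_4 < v_5 < v_6 < v_7 < v_8 on the vertex set. Then K (dimension 2) consists of the simplices:

  0-simplices (9): [v_0], [v_1], [v_2], [v_3], [v_4], [v_5], [v_6], [v_7], [v_8]
  1-simplices (17): (17 of them)
  2-simplices (6): [v_0,v_1,v_3], [v_0,v_3,v_6], [v_1,v_3,v_5], [v_1,v_3,v_7], [v_2,v_4,v_8], [v_3,v_4,v_5]

giving chain groups C_0 ≅ Z^9, C_1 ≅ Z^17, C_2 ≅ Z^6.

Boundary ∂_1: C_1 → C_0 sends each edge [p,q] (with p < q) to q − p.
The resulting 9×17 matrix has rank 8, and its Smith normal form has invariant factors (1,1,1,1,1,1,1,1).

The boundary map ∂_2: C_2 → C_1 maps a triangle to the signed sum of its edges. For instance
  ∂[v_0,v_3,v_6] = [v_3,v_6] − [v_0,v_6] + [v_0,v_3],
  ∂[v_2,v_4,v_8] = [v_4,v_8] − [v_2,v_8] + [v_2,v_4].
The resulting 17×6 matrix has rank 6, and its Smith normal form has invariant factors (1,1,1,1,1,1).

Now H_k = ker ∂_k / im ∂_{k+1}, so:

  H_0: rank C_0 − rank ∂_1 = 9 − 8 = 1, and the invariant factors of ∂_1 are all 1, so H_0 ≅ Z.
  H_1: rank ker ∂_1 − rank ∂_2 = (17 − 8) − 6 = 3, and the invariant factors of ∂_2 are all 1, so H_1 ≅ Z^3.
  H_2: rank ker ∂_2 − rank ∂_3 = (6 − 6) − 0 = 0, and there is no ∂_3, so H_2 ≅ 0.

H_0 ≅ Z,  H_1 ≅ Z^3,  H_2 = 0.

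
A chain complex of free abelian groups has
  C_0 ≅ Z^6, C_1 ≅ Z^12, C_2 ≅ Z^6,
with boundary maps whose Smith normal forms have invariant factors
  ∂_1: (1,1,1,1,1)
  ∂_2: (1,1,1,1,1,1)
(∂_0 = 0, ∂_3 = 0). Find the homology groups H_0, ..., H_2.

H_0: b_0 = 6 − 0 − 5 = 1; torsion from ∂_1 factors > 1: none. So H_0 = Z.
H_1: b_1 = 12 − 5 − 6 = 1; torsion from ∂_2 factors > 1: none. So H_1 = Z.
H_2: b_2 = 6 − 6 − 0 = 0; torsion from ∂_3 factors > 1: none. So H_2 = 0.

H_0 = Z,  H_1 = Z,  H_2 = 0.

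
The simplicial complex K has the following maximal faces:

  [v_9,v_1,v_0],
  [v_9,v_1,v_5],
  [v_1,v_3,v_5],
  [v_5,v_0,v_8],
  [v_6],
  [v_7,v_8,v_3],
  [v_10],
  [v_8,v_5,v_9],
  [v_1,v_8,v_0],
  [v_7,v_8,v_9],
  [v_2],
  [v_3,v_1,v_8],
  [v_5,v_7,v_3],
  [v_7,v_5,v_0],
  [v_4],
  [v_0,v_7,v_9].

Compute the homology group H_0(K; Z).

H_0 = Z^5.

We work with the vertex ordering v_0 < v_1 < v_2 < v_3 < v_4 < v_5 < v_6 < v_7 < v_8 < v_9 < v_10. The simplices of K, each written with vertices in increasing order, are:

  0-simplices (11): [v_0], [v_1], [v_2], [v_3], [v_4], [v_5], [v_6], [v_7], [v_8], [v_9], [v_10]
  1-simplices (18): (18 of them)
  2-simplices (12): (12 of them)

Hence C_0 ≅ Z^11, C_1 ≅ Z^18, C_2 ≅ Z^12.

∂_1: C_1 → C_0 maps an edge to its endpoints' difference, ∂[p,q] = q − p. For instance
  ∂[v_3,v_8] = [v_8] − [v_3].
The resulting 11×18 matrix has rank 6, and its Smith normal form has invariant factors (1,1,1,1,1,1).

Boundary ∂_2: C_2 → C_1 acts by ∂[p,q,r] = [q,r] − [p,r] + [p,q]. For instance
  ∂[v_5,v_8,v_9] = [v_8,v_9] − [v_5,v_9] + [v_5,v_8],
  ∂[v_0,v_1,v_8] = [v_1,v_8] − [v_0,v_8] + [v_0,v_1].
The resulting 18×12 matrix has rank 12, and its Smith normal form has invariant factors (1,1,1,1,1,1,1,1,1,1,1,2).

Reading off H_k = ker ∂_k / im ∂_{k+1}:

  H_0: rank C_0 − rank ∂_1 = 11 − 6 = 5, and the invariant factors of ∂_1 are all 1, so H_0 ≅ Z^5.

(K is a triangulation of the disjoint union of a set of 4 points and the real projective plane RP^2.)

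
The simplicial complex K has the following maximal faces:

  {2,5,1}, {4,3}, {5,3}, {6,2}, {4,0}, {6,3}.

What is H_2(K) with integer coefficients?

H_2 = 0.

Fix the vertex order 0 < 1 < 2 < 3 < 4 < 5 < 6 and write every simplex with vertices in increasing order. Then dim K = 2 and the simplices of K are:

  0-simplices (7): [0], [1], [2], [3], [4], [5], [6]
  1-simplices (8): [0,4], [1,2], [1,5], [2,5], [2,6], [3,4], [3,5], [3,6]
  2-simplices (1): [1,2,5]

Hence C_0 ≅ Z^7, C_1 ≅ Z^8, C_2 ≅ Z^1.

The boundary map ∂_1: C_1 → C_0 is given by ∂[p,q] = [q] − [p]. For instance
  ∂[2,5] = [5] − [2].
As a 7×8 matrix over Z this has rank 6, with invariant factors (1,1,1,1,1,1).

The boundary map ∂_2: C_2 → C_1 maps a triangle to the signed sum of its edges. For instance
  ∂[1,2,5] = [2,5] − [1,5] + [1,2].
This gives a 8×1 integer matrix of rank 1; reducing to Smith normal form yields diagonal entries (1).

From H_k ≅ ker(∂_k) / im(∂_{k+1}) we obtain:

  H_2: rank ker ∂_2 − rank ∂_3 = (1 − 1) − 0 = 0, and there is no ∂_3, so H_2 = 0.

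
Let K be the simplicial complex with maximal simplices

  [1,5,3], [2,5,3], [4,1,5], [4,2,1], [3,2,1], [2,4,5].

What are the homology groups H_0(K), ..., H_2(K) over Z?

H_0 = Z,  H_1 = 0,  H_2 = Z.

Order the vertices as 1 < 2 < 3 < 4 < 5. Listing each simplex with vertices in this order, K has dimension 2 with simplices:

  0-simplices (5): [1], [2], [3], [4], [5]
  1-simplices (9): [1,2], [1,3], [1,4], [1,5], [2,3], [2,4], [2,5], [3,5], [4,5]
  2-simplices (6): [1,2,3], [1,2,4], [1,3,5], [1,4,5], [2,3,5], [2,4,5]

giving chain groups C_0 ≅ Z^5, C_1 ≅ Z^9, C_2 ≅ Z^6.

∂_1: C_1 → C_0 sends each edge [p,q] (with p < q) to q − p.
The 5×9 boundary matrix has rank 4 and Smith normal form diag(1,1,1,1).

Boundary ∂_2: C_2 → C_1 sends each 2-simplex [p,q,r] to [q,r] − [p,r] + [p,q]. For instance
  ∂[1,4,5] = [4,5] − [1,5] + [1,4],
  ∂[1,3,5] = [3,5] − [1,5] + [1,3].
This gives a 9×6 integer matrix of rank 5; reducing to Smith normal form yields diagonal entries (1,1,1,1,1).

Reading off H_k = ker ∂_k / im ∂_{k+1}:

  H_0: rank C_0 − rank ∂_1 = 5 − 4 = 1, and the invariant factors of ∂_1 are all 1, so H_0 ≅ Z.
  H_1: rank ker ∂_1 − rank ∂_2 = (9 − 4) − 5 = 0, and the invariant factors of ∂_2 are all 1, so H_1 ≅ 0.
  H_2: rank ker ∂_2 − rank ∂_3 = (6 − 5) − 0 = 1, and there is no ∂_3, so H_2 ≅ Z.

As a check, the Euler characteristic is 5 − 9 + 6 = 2, which agrees with 1 − 0 + 1 = 2.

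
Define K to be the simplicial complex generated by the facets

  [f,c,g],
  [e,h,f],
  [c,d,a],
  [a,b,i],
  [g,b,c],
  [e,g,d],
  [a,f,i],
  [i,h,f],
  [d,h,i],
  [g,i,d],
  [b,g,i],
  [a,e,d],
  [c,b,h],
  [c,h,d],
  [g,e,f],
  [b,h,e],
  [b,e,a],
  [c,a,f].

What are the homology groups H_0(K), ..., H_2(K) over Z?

Take the total order a < b < c < d < e < f < g < h < i on the vertex set. Then K (dimension 2) consists of the simplices:

  0-simplices (9): a, b, c, d, e, f, g, h, i
  1-simplices (27): ab, ac, ad, ae, af, ai, bc, be, bg, bh, bi, cd, cf, cg, ch, de, dg, dh, di, ef, eg, eh, fg, fh, fi, gi, hi
  2-simplices (18): abe, abi, acd, acf, ade, afi, bcg, bch, beh, bgi, cdh, cfg, deg, dgi, dhi, efg, efh, fhi

so the chain groups are C_0 ≅ Z^9, C_1 ≅ Z^27, C_2 ≅ Z^18.

The boundary map ∂_1: C_1 → C_0 maps an edge to its endpoints' difference, ∂[p,q] = q − p.
This gives a 9×27 integer matrix of rank 8; reducing to Smith normal form yields diagonal entries (1,1,1,1,1,1,1,1).

The boundary map ∂_2: C_2 → C_1 sends each 2-simplex [p,q,r] to [q,r] − [p,r] + [p,q]. For instance
  ∂deg = eg − dg + de,
  ∂bch = ch − bh + bc.
As a 27×18 matrix over Z this has rank 17, with invariant factors (1,1,1,1,1,1,1,1,1,1,1,1,1,1,1,1,1).

Computing H_k = (kernel of ∂_k) / (image of ∂_{k+1}):

  H_0: rank C_0 − rank ∂_1 = 9 − 8 = 1, and the invariant factors of ∂_1 are all 1, so H_0 ≅ Z.
  H_1: rank ker ∂_1 − rank ∂_2 = (27 − 8) − 17 = 2, and the invariant factors of ∂_2 are all 1, so H_1 ≅ Z^2.
  H_2: rank ker ∂_2 − rank ∂_3 = (18 − 17) − 0 = 1, and there is no ∂_3, so H_2 ≅ Z.

(K is a triangulation of the torus T^2.)

H_0 ≅ Z,  H_1 ≅ Z^2,  H_2 ≅ Z.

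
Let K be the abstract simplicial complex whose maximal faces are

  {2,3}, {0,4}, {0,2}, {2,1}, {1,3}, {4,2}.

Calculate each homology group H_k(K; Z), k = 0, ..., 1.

Fix the vertex order 0 < 1 < 2 < 3 < 4 and write every simplex with vertices in increasing order. Then dim K = 1 and the simplices of K are:

  0-simplices (5): [0], [1], [2], [3], [4]
  1-simplices (6): [0,2], [0,4], [1,2], [1,3], [2,3], [2,4]

so the chain groups are C_0 ≅ Z^5, C_1 ≅ Z^6.

The boundary map ∂_1: C_1 → C_0 sends each edge [p,q] (with p < q) to q − p.
As a 5×6 matrix over Z this has rank 4, with invariant factors (1,1,1,1).

From H_k ≅ ker(∂_k) / im(∂_{k+1}) we obtain:

  H_0: rank C_0 − rank ∂_1 = 5 − 4 = 1, and the invariant factors of ∂_1 are all 1, so H_0 = Z.
  H_1: rank ker ∂_1 − rank ∂_2 = (6 − 4) − 0 = 2, and there is no ∂_2, so H_1 = Z^2.

As a check, the Euler characteristic is 5 − 6 = -1, which agrees with 1 − 2 = -1.
(K is a triangulation of a wedge of 2 circles.)

H_0 = Z,  H_1 = Z^2.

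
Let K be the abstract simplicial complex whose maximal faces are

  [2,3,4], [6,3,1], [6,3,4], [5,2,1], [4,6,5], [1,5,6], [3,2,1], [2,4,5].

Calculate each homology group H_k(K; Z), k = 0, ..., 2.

H_0 = Z,  H_1 = 0,  H_2 = Z.

Order the vertices as 1 < 2 < 3 < 4 < 5 < 6. Listing each simplex with vertices in this order, K has dimension 2 with simplices:

  0-simplices (6): [1], [2], [3], [4], [5], [6]
  1-simplices (12): [1,2], [1,3], [1,5], [1,6], [2,3], [2,4], [2,5], [3,4], [3,6], [4,5], [4,6], [5,6]
  2-simplices (8): [1,2,3], [1,2,5], [1,3,6], [1,5,6], [2,3,4], [2,4,5], [3,4,6], [4,5,6]

Hence C_0 ≅ Z^6, C_1 ≅ Z^12, C_2 ≅ Z^8.

∂_1: C_1 → C_0 maps an edge to its endpoints' difference, ∂[p,q] = q − p.
This gives a 6×12 integer matrix of rank 5; reducing to Smith normal form yields diagonal entries (1,1,1,1,1).

∂_2: C_2 → C_1 sends each 2-simplex [p,q,r] to [q,r] − [p,r] + [p,q]. For instance
  ∂[3,4,6] = [4,6] − [3,6] + [3,4],
  ∂[2,3,4] = [3,4] − [2,4] + [2,3].
As a 12×8 matrix over Z this has rank 7, with invariant factors (1,1,1,1,1,1,1).

Reading off H_k = ker ∂_k / im ∂_{k+1}:

  H_0: rank C_0 − rank ∂_1 = 6 − 5 = 1, and the invariant factors of ∂_1 are all 1, so H_0 ≅ Z.
  H_1: rank ker ∂_1 − rank ∂_2 = (12 − 5) − 7 = 0, and the invariant factors of ∂_2 are all 1, so H_1 ≅ 0.
  H_2: rank ker ∂_2 − rank ∂_3 = (8 − 7) − 0 = 1, and there is no ∂_3, so H_2 ≅ Z.

(K is a triangulation of the 2-sphere S^2.)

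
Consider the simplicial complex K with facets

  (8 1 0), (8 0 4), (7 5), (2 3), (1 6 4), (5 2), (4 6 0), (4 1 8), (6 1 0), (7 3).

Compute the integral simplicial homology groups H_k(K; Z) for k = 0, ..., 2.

H_0 = Z^2,  H_1 = Z,  H_2 = Z.

Order the vertices as 0 < 1 < 2 < 3 < 4 < 5 < 6 < 7 < 8. Listing each simplex with vertices in this order, K has dimension 2 with simplices:

  0-simplices (9): [0], [1], [2], [3], [4], [5], [6], [7], [8]
  1-simplices (13): [0,1], [0,4], [0,6], [0,8], [1,4], [1,6], [1,8], [2,3], [2,5], [3,7], [4,6], [4,8], [5,7]
  2-simplices (6): [0,1,6], [0,1,8], [0,4,6], [0,4,8], [1,4,6], [1,4,8]

so the chain groups are C_0 ≅ Z^9, C_1 ≅ Z^13, C_2 ≅ Z^6.

Boundary ∂_1: C_1 → C_0 sends each edge [p,q] (with p < q) to q − p. For instance
  ∂[1,8] = [8] − [1].
The resulting 9×13 matrix has rank 7, and its Smith normal form has invariant factors (1,1,1,1,1,1,1).

The boundary map ∂_2: C_2 → C_1 sends each 2-simplex [p,q,r] to [q,r] − [p,r] + [p,q]. For instance
  ∂[0,4,6] = [4,6] − [0,6] + [0,4],
  ∂[0,4,8] = [4,8] − [0,8] + [0,4].
As a 13×6 matrix over Z this has rank 5, with invariant factors (1,1,1,1,1).

Computing H_k = (kernel of ∂_k) / (image of ∂_{k+1}):

  H_0: rank C_0 − rank ∂_1 = 9 − 7 = 2, and the invariant factors of ∂_1 are all 1, so H_0 ≅ Z^2.
  H_1: rank ker ∂_1 − rank ∂_2 = (13 − 7) − 5 = 1, and the invariant factors of ∂_2 are all 1, so H_1 ≅ Z.
  H_2: rank ker ∂_2 − rank ∂_3 = (6 − 5) − 0 = 1, and there is no ∂_3, so H_2 ≅ Z.

(K is a triangulation of the disjoint union of the circle S^1 and the 2-sphere S^2.)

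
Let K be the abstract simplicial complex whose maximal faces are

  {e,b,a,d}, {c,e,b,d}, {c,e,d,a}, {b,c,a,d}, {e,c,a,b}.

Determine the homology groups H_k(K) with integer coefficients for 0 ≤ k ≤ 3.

Take the total order a < b < c < d < e on the vertex set. Then K (dimension 3) consists of the simplices:

  0-simplices (5): a, b, c, d, e
  1-simplices (10): ab, ac, ad, ae, bc, bd, be, cd, ce, de
  2-simplices (10): abc, abd, abe, acd, ace, ade, bcd, bce, bde, cde
  3-simplices (5): abcd, abce, abde, acde, bcde

so the chain groups are C_0 ≅ Z^5, C_1 ≅ Z^10, C_2 ≅ Z^10, C_3 ≅ Z^5.

The boundary map ∂_1: C_1 → C_0 maps an edge to its endpoints' difference, ∂[p,q] = q − p. For instance
  ∂ab = b − a.
As a 5×10 matrix over Z this has rank 4, with invariant factors (1,1,1,1).

∂_2: C_2 → C_1 sends each 2-simplex [p,q,r] to [q,r] − [p,r] + [p,q]. For instance
  ∂abd = bd − ad + ab,
  ∂abe = be − ae + ab.
The 10×10 boundary matrix has rank 6 and Smith normal form diag(1,1,1,1,1,1).

∂_3: C_3 → C_2 sends each 3-simplex σ to the alternating sum Σ_i (−1)^i (σ with its i-th vertex removed). For instance
  ∂abde = bde − ade + abe − abd,
  ∂bcde = cde − bde + bce − bcd.
The resulting 10×5 matrix has rank 4, and its Smith normal form has invariant factors (1,1,1,1).

Reading off H_k = ker ∂_k / im ∂_{k+1}:

  H_0: rank C_0 − rank ∂_1 = 5 − 4 = 1, and the invariant factors of ∂_1 are all 1, so H_0 = Z.
  H_1: rank ker ∂_1 − rank ∂_2 = (10 − 4) − 6 = 0, and the invariant factors of ∂_2 are all 1, so H_1 = 0.
  H_2: rank ker ∂_2 − rank ∂_3 = (10 − 6) − 4 = 0, and the invariant factors of ∂_3 are all 1, so H_2 = 0.
  H_3: rank ker ∂_3 − rank ∂_4 = (5 − 4) − 0 = 1, and there is no ∂_4, so H_3 = Z.

(K is a triangulation of the 3-sphere S^3.)

H_0 = Z,  H_1 = 0,  H_2 = 0,  H_3 = Z.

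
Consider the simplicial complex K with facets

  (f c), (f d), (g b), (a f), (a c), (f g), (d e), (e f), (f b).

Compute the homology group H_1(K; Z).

K has 7 vertices, 9 edges.
rank ∂_1 = 6, rank ∂_2 = 0 ⇒ b_1 = 9 − 6 − 0 = 3. So H_1 = Z^3.

H_1 = Z^3.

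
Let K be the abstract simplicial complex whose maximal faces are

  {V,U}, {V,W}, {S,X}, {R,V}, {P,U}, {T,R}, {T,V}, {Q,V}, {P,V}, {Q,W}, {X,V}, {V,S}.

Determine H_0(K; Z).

K has 9 vertices, 12 edges.
rank ∂_0 = 0, rank ∂_1 = 8 ⇒ b_0 = 9 − 0 − 8 = 1; all invariant factors of ∂_1 are 1 so no torsion. So H_0 = Z.

H_0 ≅ Z.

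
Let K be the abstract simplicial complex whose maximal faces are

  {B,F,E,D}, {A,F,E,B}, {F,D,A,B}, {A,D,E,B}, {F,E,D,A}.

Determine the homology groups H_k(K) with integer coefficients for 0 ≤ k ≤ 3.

H_0 = Z,  H_1 = 0,  H_2 = 0,  H_3 = Z.

Fix the vertex order A < B < D < E < F and write every simplex with vertices in increasing order. Then dim K = 3 and the simplices of K are:

  0-simplices (5): A, B, D, E, F
  1-simplices (10): AB, AD, AE, AF, BD, BE, BF, DE, DF, EF
  2-simplices (10): ABD, ABE, ABF, ADE, ADF, AEF, BDE, BDF, BEF, DEF
  3-simplices (5): ABDE, ABDF, ABEF, ADEF, BDEF

so the chain groups are C_0 ≅ Z^5, C_1 ≅ Z^10, C_2 ≅ Z^10, C_3 ≅ Z^5.

∂_1: C_1 → C_0 maps an edge to its endpoints' difference, ∂[p,q] = q − p.
As a 5×10 matrix over Z this has rank 4, with invariant factors (1,1,1,1).

∂_2: C_2 → C_1 maps a triangle to the signed sum of its edges. For instance
  ∂DEF = EF − DF + DE,
  ∂BDE = DE − BE + BD.
The 10×10 boundary matrix has rank 6 and Smith normal form diag(1,1,1,1,1,1).

Boundary ∂_3: C_3 → C_2 sends each 3-simplex σ to the alternating sum Σ_i (−1)^i (σ with its i-th vertex removed). For instance
  ∂ADEF = DEF − AEF + ADF − ADE,
  ∂ABDF = BDF − ADF + ABF − ABD.
The resulting 10×5 matrix has rank 4, and its Smith normal form has invariant factors (1,1,1,1).

From H_k ≅ ker(∂_k) / im(∂_{k+1}) we obtain:

  H_0: rank C_0 − rank ∂_1 = 5 − 4 = 1, and the invariant factors of ∂_1 are all 1, so H_0 ≅ Z.
  H_1: rank ker ∂_1 − rank ∂_2 = (10 − 4) − 6 = 0, and the invariant factors of ∂_2 are all 1, so H_1 ≅ 0.
  H_2: rank ker ∂_2 − rank ∂_3 = (10 − 6) − 4 = 0, and the invariant factors of ∂_3 are all 1, so H_2 ≅ 0.
  H_3: rank ker ∂_3 − rank ∂_4 = (5 − 4) − 0 = 1, and there is no ∂_4, so H_3 ≅ Z.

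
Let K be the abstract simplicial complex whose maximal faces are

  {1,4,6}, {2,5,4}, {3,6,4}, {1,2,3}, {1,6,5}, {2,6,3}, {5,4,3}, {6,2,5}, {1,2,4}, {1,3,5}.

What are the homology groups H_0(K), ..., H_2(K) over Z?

H_0 ≅ Z,  H_1 ≅ Z/2,  H_2 = 0.

Take the total order 1 < 2 < 3 < 4 < 5 < 6 on the vertex set. Then K (dimension 2) consists of the simplices:

  0-simplices (6): [1], [2], [3], [4], [5], [6]
  1-simplices (15): [1,2], [1,3], [1,4], [1,5], [1,6], [2,3], [2,4], [2,5], [2,6], [3,4], [3,5], [3,6], [4,5], [4,6], [5,6]
  2-simplices (10): [1,2,3], [1,2,4], [1,3,5], [1,4,6], [1,5,6], [2,3,6], [2,4,5], [2,5,6], [3,4,5], [3,4,6]

so the chain groups are C_0 ≅ Z^6, C_1 ≅ Z^15, C_2 ≅ Z^10.

Boundary ∂_1: C_1 → C_0 is given by ∂[p,q] = [q] − [p]. For instance
  ∂[2,4] = [4] − [2].
The resulting 6×15 matrix has rank 5, and its Smith normal form has invariant factors (1,1,1,1,1).

∂_2: C_2 → C_1 sends each 2-simplex [p,q,r] to [q,r] − [p,r] + [p,q]. For instance
  ∂[1,3,5] = [3,5] − [1,5] + [1,3],
  ∂[1,5,6] = [5,6] − [1,6] + [1,5].
The resulting 15×10 matrix has rank 10, and its Smith normal form has invariant factors (1,1,1,1,1,1,1,1,1,2).

Computing H_k = (kernel of ∂_k) / (image of ∂_{k+1}):

  H_0: rank C_0 − rank ∂_1 = 6 − 5 = 1, and the invariant factors of ∂_1 are all 1, so H_0 = Z.
  H_1: rank ker ∂_1 − rank ∂_2 = (15 − 5) − 10 = 0, and ∂_2 has invariant factor 2 > 1, so H_1 = Z/2.
  H_2: rank ker ∂_2 − rank ∂_3 = (10 − 10) − 0 = 0, and there is no ∂_3, so H_2 = 0.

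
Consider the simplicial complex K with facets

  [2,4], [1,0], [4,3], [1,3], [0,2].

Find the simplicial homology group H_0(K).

H_0 ≅ Z.

Take the total order 0 < 1 < 2 < 3 < 4 on the vertex set. Then K (dimension 1) consists of the simplices:

  0-simplices (5): [0], [1], [2], [3], [4]
  1-simplices (5): [0,1], [0,2], [1,3], [2,4], [3,4]

giving chain groups C_0 ≅ Z^5, C_1 ≅ Z^5.

Boundary ∂_1: C_1 → C_0 maps an edge to its endpoints' difference, ∂[p,q] = q − p.
The 5×5 boundary matrix has rank 4 and Smith normal form diag(1,1,1,1).

Computing H_k = (kernel of ∂_k) / (image of ∂_{k+1}):

  H_0: rank C_0 − rank ∂_1 = 5 − 4 = 1, and the invariant factors of ∂_1 are all 1, so H_0 ≅ Z.

(K is a triangulation of the circle S^1.)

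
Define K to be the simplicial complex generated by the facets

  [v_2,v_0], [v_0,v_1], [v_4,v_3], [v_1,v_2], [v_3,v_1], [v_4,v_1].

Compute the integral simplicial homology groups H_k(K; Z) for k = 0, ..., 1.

H_0 = Z,  H_1 = Z^2.

Order the vertices as v_0 < v_1 < v_2 < v_3 < v_4. Listing each simplex with vertices in this order, K has dimension 1 with simplices:

  0-simplices (5): [v_0], [v_1], [v_2], [v_3], [v_4]
  1-simplices (6): [v_0,v_1], [v_0,v_2], [v_1,v_2], [v_1,v_3], [v_1,v_4], [v_3,v_4]

giving chain groups C_0 ≅ Z^5, C_1 ≅ Z^6.

∂_1: C_1 → C_0 is given by ∂[p,q] = [q] − [p].
The 5×6 boundary matrix has rank 4 and Smith normal form diag(1,1,1,1).

Now H_k = ker ∂_k / im ∂_{k+1}, so:

  H_0: rank C_0 − rank ∂_1 = 5 − 4 = 1, and the invariant factors of ∂_1 are all 1, so H_0 ≅ Z.
  H_1: rank ker ∂_1 − rank ∂_2 = (6 − 4) − 0 = 2, and there is no ∂_2, so H_1 ≅ Z^2.

As a check, the Euler characteristic is 5 − 6 = -1, which agrees with 1 − 2 = -1.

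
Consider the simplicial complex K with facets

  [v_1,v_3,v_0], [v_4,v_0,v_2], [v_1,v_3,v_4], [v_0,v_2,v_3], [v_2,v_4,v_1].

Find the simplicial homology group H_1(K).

H_1 = Z.

We work with the vertex ordering v_0 < v_1 < v_2 < v_3 < v_4. The simplices of K, each written with vertices in increasing order, are:

  0-simplices (5): [v_0], [v_1], [v_2], [v_3], [v_4]
  1-simplices (10): [v_0,v_1], [v_0,v_2], [v_0,v_3], [v_0,v_4], [v_1,v_2], [v_1,v_3], [v_1,v_4], [v_2,v_3], [v_2,v_4], [v_3,v_4]
  2-simplices (5): [v_0,v_1,v_3], [v_0,v_2,v_3], [v_0,v_2,v_4], [v_1,v_2,v_4], [v_1,v_3,v_4]

so the chain groups are C_0 ≅ Z^5, C_1 ≅ Z^10, C_2 ≅ Z^5.

∂_1: C_1 → C_0 sends each edge [p,q] (with p < q) to q − p. For instance
  ∂[v_0,v_2] = [v_2] − [v_0].
As a 5×10 matrix over Z this has rank 4, with invariant factors (1,1,1,1).

The boundary map ∂_2: C_2 → C_1 acts by ∂[p,q,r] = [q,r] − [p,r] + [p,q]. For instance
  ∂[v_0,v_2,v_3] = [v_2,v_3] − [v_0,v_3] + [v_0,v_2],
  ∂[v_0,v_2,v_4] = [v_2,v_4] − [v_0,v_4] + [v_0,v_2].
This gives a 10×5 integer matrix of rank 5; reducing to Smith normal form yields diagonal entries (1,1,1,1,1).

From H_k ≅ ker(∂_k) / im(∂_{k+1}) we obtain:

  H_1: rank ker ∂_1 − rank ∂_2 = (10 − 4) − 5 = 1, and the invariant factors of ∂_2 are all 1, so H_1 ≅ Z.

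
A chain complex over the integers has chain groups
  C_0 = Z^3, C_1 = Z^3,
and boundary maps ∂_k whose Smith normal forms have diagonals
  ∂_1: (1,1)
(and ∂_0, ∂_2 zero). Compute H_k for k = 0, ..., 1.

H_0 ≅ Z,  H_1 ≅ Z.

H_0: b_0 = 3 − 0 − 2 = 1; torsion from ∂_1 factors > 1: none. So H_0 ≅ Z.
H_1: b_1 = 3 − 2 − 0 = 1; torsion from ∂_2 factors > 1: none. So H_1 ≅ Z.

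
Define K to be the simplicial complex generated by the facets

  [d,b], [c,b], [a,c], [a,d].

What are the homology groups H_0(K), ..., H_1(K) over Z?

We work with the vertex ordering a < b < c < d. The simplices of K, each written with vertices in increasing order, are:

  0-simplices (4): a, b, c, d
  1-simplices (4): ac, ad, bc, bd

giving chain groups C_0 ≅ Z^4, C_1 ≅ Z^4.

∂_1: C_1 → C_0 is given by ∂[p,q] = [q] − [p]. For instance
  ∂bc = c − b.
This gives a 4×4 integer matrix of rank 3; reducing to Smith normal form yields diagonal entries (1,1,1).

Now H_k = ker ∂_k / im ∂_{k+1}, so:

  H_0: rank C_0 − rank ∂_1 = 4 − 3 = 1, and the invariant factors of ∂_1 are all 1, so H_0 = Z.
  H_1: rank ker ∂_1 − rank ∂_2 = (4 − 3) − 0 = 1, and there is no ∂_2, so H_1 = Z.

As a check, the Euler characteristic is 4 − 4 = 0, which agrees with 1 − 1 = 0.
(K is a triangulation of the circle S^1.)

H_0 ≅ Z,  H_1 ≅ Z.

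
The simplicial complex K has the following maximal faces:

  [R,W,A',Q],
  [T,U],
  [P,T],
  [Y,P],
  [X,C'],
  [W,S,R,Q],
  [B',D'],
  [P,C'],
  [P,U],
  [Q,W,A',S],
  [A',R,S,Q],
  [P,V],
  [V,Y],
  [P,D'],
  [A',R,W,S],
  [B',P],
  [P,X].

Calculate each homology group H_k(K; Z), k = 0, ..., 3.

We work with the vertex ordering P < Q < R < S < T < U < V < W < X < Y < A' < B' < C' < D'. The simplices of K, each written with vertices in increasing order, are:

  0-simplices (14): [P], [Q], [R], [S], [T], [U], [V], [W], [X], [Y], [A'], [B'], [C'], [D']
  1-simplices (22): (22 of them)
  2-simplices (10): [Q,R,S], [Q,R,W], [Q,R,A'], [Q,S,W], [Q,S,A'], [Q,W,A'], [R,S,W], [R,S,A'], [R,W,A'], [S,W,A']
  3-simplices (5): [Q,R,S,W], [Q,R,S,A'], [Q,R,W,A'], [Q,S,W,A'], [R,S,W,A']

Hence C_0 ≅ Z^14, C_1 ≅ Z^22, C_2 ≅ Z^10, C_3 ≅ Z^5.

∂_1: C_1 → C_0 is given by ∂[p,q] = [q] − [p].
The 14×22 boundary matrix has rank 12 and Smith normal form diag(1,1,1,1,1,1,1,1,1,1,1,1).

∂_2: C_2 → C_1 sends each 2-simplex [p,q,r] to [q,r] − [p,r] + [p,q]. For instance
  ∂[S,W,A'] = [W,A'] − [S,A'] + [S,W],
  ∂[R,S,A'] = [S,A'] − [R,A'] + [R,S].
This gives a 22×10 integer matrix of rank 6; reducing to Smith normal form yields diagonal entries (1,1,1,1,1,1).

∂_3: C_3 → C_2 sends each 3-simplex σ to the alternating sum Σ_i (−1)^i (σ with its i-th vertex removed). For instance
  ∂[Q,R,W,A'] = [R,W,A'] − [Q,W,A'] + [Q,R,A'] − [Q,R,W],
  ∂[Q,S,W,A'] = [S,W,A'] − [Q,W,A'] + [Q,S,A'] − [Q,S,W].
As a 10×5 matrix over Z this has rank 4, with invariant factors (1,1,1,1).

Computing H_k = (kernel of ∂_k) / (image of ∂_{k+1}):

  H_0: rank C_0 − rank ∂_1 = 14 − 12 = 2, and the invariant factors of ∂_1 are all 1, so H_0 = Z^2.
  H_1: rank ker ∂_1 − rank ∂_2 = (22 − 12) − 6 = 4, and the invariant factors of ∂_2 are all 1, so H_1 = Z^4.
  H_2: rank ker ∂_2 − rank ∂_3 = (10 − 6) − 4 = 0, and the invariant factors of ∂_3 are all 1, so H_2 = 0.
  H_3: rank ker ∂_3 − rank ∂_4 = (5 − 4) − 0 = 1, and there is no ∂_4, so H_3 = Z.

(K is a triangulation of the disjoint union of a wedge of 4 circles and the 3-sphere S^3.)

H_0 = Z^2,  H_1 = Z^4,  H_2 = 0,  H_3 = Z.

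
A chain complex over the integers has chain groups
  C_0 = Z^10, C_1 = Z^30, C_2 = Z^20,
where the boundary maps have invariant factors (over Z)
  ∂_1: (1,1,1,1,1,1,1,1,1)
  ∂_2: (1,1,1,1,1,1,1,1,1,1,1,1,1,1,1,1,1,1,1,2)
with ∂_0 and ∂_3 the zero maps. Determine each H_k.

H_0 ≅ Z,  H_1 ≅ Z ⊕ Z/2,  H_2 = 0.

H_0: b_0 = 10 − 0 − 9 = 1; torsion from ∂_1 factors > 1: none. So H_0 ≅ Z.
H_1: b_1 = 30 − 9 − 20 = 1; torsion from ∂_2 factors > 1: [2]. So H_1 ≅ Z ⊕ Z/2.
H_2: b_2 = 20 − 20 − 0 = 0; torsion from ∂_3 factors > 1: none. So H_2 ≅ 0.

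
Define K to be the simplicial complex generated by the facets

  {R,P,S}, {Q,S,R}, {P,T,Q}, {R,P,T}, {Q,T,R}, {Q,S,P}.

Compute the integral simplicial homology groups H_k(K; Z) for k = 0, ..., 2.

We work with the vertex ordering P < Q < R < S < T. The simplices of K, each written with vertices in increasing order, are:

  0-simplices (5): P, Q, R, S, T
  1-simplices (9): PQ, PR, PS, PT, QR, QS, QT, RS, RT
  2-simplices (6): PQS, PQT, PRS, PRT, QRS, QRT

so the chain groups are C_0 ≅ Z^5, C_1 ≅ Z^9, C_2 ≅ Z^6.

Boundary ∂_1: C_1 → C_0 is given by ∂[p,q] = [q] − [p].
The 5×9 boundary matrix has rank 4 and Smith normal form diag(1,1,1,1).

∂_2: C_2 → C_1 acts by ∂[p,q,r] = [q,r] − [p,r] + [p,q]. For instance
  ∂QRS = RS − QS + QR,
  ∂PQT = QT − PT + PQ.
This gives a 9×6 integer matrix of rank 5; reducing to Smith normal form yields diagonal entries (1,1,1,1,1).

Reading off H_k = ker ∂_k / im ∂_{k+1}:

  H_0: rank C_0 − rank ∂_1 = 5 − 4 = 1, and the invariant factors of ∂_1 are all 1, so H_0 = Z.
  H_1: rank ker ∂_1 − rank ∂_2 = (9 − 4) − 5 = 0, and the invariant factors of ∂_2 are all 1, so H_1 = 0.
  H_2: rank ker ∂_2 − rank ∂_3 = (6 − 5) − 0 = 1, and there is no ∂_3, so H_2 = Z.

H_0 = Z,  H_1 = 0,  H_2 = Z.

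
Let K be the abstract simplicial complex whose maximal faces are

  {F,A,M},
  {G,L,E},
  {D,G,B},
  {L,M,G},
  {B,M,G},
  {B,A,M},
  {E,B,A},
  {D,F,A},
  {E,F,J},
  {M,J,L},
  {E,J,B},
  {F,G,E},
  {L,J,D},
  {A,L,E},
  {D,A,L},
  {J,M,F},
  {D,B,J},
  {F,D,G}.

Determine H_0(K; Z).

H_0 = Z.

Fix the vertex order A < B < D < E < F < G < J < L < M and write every simplex with vertices in increasing order. Then dim K = 2 and the simplices of K are:

  0-simplices (9): A, B, D, E, F, G, J, L, M
  1-simplices (27): AB, AD, AE, AF, AL, AM, BD, BE, BG, BJ, BM, DF, DG, DJ, DL, EF, EG, EJ, EL, FG, FJ, FM, GL, GM, JL, JM, LM
  2-simplices (18): ABE, ABM, ADF, ADL, AEL, AFM, BDG, BDJ, BEJ, BGM, DFG, DJL, EFG, EFJ, EGL, FJM, GLM, JLM

giving chain groups C_0 ≅ Z^9, C_1 ≅ Z^27, C_2 ≅ Z^18.

The boundary map ∂_1: C_1 → C_0 is given by ∂[p,q] = [q] − [p].
As a 9×27 matrix over Z this has rank 8, with invariant factors (1,1,1,1,1,1,1,1).

Boundary ∂_2: C_2 → C_1 maps a triangle to the signed sum of its edges. For instance
  ∂DFG = FG − DG + DF,
  ∂AEL = EL − AL + AE.
This gives a 27×18 integer matrix of rank 17; reducing to Smith normal form yields diagonal entries (1,1,1,1,1,1,1,1,1,1,1,1,1,1,1,1,1).

Reading off H_k = ker ∂_k / im ∂_{k+1}:

  H_0: rank C_0 − rank ∂_1 = 9 − 8 = 1, and the invariant factors of ∂_1 are all 1, so H_0 = Z.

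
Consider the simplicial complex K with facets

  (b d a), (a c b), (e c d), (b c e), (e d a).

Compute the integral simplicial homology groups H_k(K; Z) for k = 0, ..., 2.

H_0 = Z,  H_1 = Z,  H_2 = 0.

Fix the vertex order a < b < c < d < e and write every simplex with vertices in increasing order. Then dim K = 2 and the simplices of K are:

  0-simplices (5): a, b, c, d, e
  1-simplices (10): ab, ac, ad, ae, bc, bd, be, cd, ce, de
  2-simplices (5): abc, abd, ade, bce, cde

Hence C_0 ≅ Z^5, C_1 ≅ Z^10, C_2 ≅ Z^5.

The boundary map ∂_1: C_1 → C_0 sends each edge [p,q] (with p < q) to q − p. For instance
  ∂be = e − b.
As a 5×10 matrix over Z this has rank 4, with invariant factors (1,1,1,1).

The boundary map ∂_2: C_2 → C_1 acts by ∂[p,q,r] = [q,r] − [p,r] + [p,q]. For instance
  ∂ade = de − ae + ad,
  ∂abd = bd − ad + ab.
This gives a 10×5 integer matrix of rank 5; reducing to Smith normal form yields diagonal entries (1,1,1,1,1).

From H_k ≅ ker(∂_k) / im(∂_{k+1}) we obtain:

  H_0: rank C_0 − rank ∂_1 = 5 − 4 = 1, and the invariant factors of ∂_1 are all 1, so H_0 = Z.
  H_1: rank ker ∂_1 − rank ∂_2 = (10 − 4) − 5 = 1, and the invariant factors of ∂_2 are all 1, so H_1 = Z.
  H_2: rank ker ∂_2 − rank ∂_3 = (5 − 5) − 0 = 0, and there is no ∂_3, so H_2 = 0.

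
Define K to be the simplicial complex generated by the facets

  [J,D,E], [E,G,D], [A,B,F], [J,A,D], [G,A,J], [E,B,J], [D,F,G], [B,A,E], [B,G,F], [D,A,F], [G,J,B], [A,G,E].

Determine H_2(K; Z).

H_2 ≅ 0.

Take the total order A < B < D < E < F < G < J on the vertex set. Then K (dimension 2) consists of the simplices:

  0-simplices (7): A, B, D, E, F, G, J
  1-simplices (18): AB, AD, AE, AF, AG, AJ, BE, BF, BG, BJ, DE, DF, DG, DJ, EG, EJ, FG, GJ
  2-simplices (12): ABE, ABF, ADF, ADJ, AEG, AGJ, BEJ, BFG, BGJ, DEG, DEJ, DFG

so the chain groups are C_0 ≅ Z^7, C_1 ≅ Z^18, C_2 ≅ Z^12.

Boundary ∂_1: C_1 → C_0 maps an edge to its endpoints' difference, ∂[p,q] = q − p. For instance
  ∂BJ = J − B.
As a 7×18 matrix over Z this has rank 6, with invariant factors (1,1,1,1,1,1).

∂_2: C_2 → C_1 acts by ∂[p,q,r] = [q,r] − [p,r] + [p,q]. For instance
  ∂ADF = DF − AF + AD,
  ∂DEJ = EJ − DJ + DE.
The resulting 18×12 matrix has rank 12, and its Smith normal form has invariant factors (1,1,1,1,1,1,1,1,1,1,1,2).

Reading off H_k = ker ∂_k / im ∂_{k+1}:

  H_2: rank ker ∂_2 − rank ∂_3 = (12 − 12) − 0 = 0, and there is no ∂_3, so H_2 = 0.

(K is a triangulation of the real projective plane RP^2.)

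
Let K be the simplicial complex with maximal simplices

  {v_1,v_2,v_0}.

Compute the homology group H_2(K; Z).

H_2 = 0.

We work with the vertex ordering v_0 < v_1 < v_2. The simplices of K, each written with vertices in increasing order, are:

  0-simplices (3): [v_0], [v_1], [v_2]
  1-simplices (3): [v_0,v_1], [v_0,v_2], [v_1,v_2]
  2-simplices (1): [v_0,v_1,v_2]

so the chain groups are C_0 ≅ Z^3, C_1 ≅ Z^3, C_2 ≅ Z^1.

The boundary map ∂_1: C_1 → C_0 is given by ∂[p,q] = [q] − [p]. For instance
  ∂[v_1,v_2] = [v_2] − [v_1].
This gives a 3×3 integer matrix of rank 2; reducing to Smith normal form yields diagonal entries (1,1).

∂_2: C_2 → C_1 sends each 2-simplex [p,q,r] to [q,r] − [p,r] + [p,q]. For instance
  ∂[v_0,v_1,v_2] = [v_1,v_2] − [v_0,v_2] + [v_0,v_1].
As a 3×1 matrix over Z this has rank 1, with invariant factors (1).

Reading off H_k = ker ∂_k / im ∂_{k+1}:

  H_2: rank ker ∂_2 − rank ∂_3 = (1 − 1) − 0 = 0, and there is no ∂_3, so H_2 = 0.

(K is a triangulation of the 2-simplex.)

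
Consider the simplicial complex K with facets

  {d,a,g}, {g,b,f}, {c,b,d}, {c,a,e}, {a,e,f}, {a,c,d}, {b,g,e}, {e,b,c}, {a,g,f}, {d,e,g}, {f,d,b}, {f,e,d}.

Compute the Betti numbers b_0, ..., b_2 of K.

b_0 = 1, b_1 = 0, b_2 = 0.

Take the total order a < b < c < d < e < f < g on the vertex set. Then K (dimension 2) consists of the simplices:

  0-simplices (7): a, b, c, d, e, f, g
  1-simplices (18): ac, ad, ae, af, ag, bc, bd, be, bf, bg, cd, ce, de, df, dg, ef, eg, fg
  2-simplices (12): acd, ace, adg, aef, afg, bcd, bce, bdf, beg, bfg, def, deg

so the chain groups are C_0 ≅ Z^7, C_1 ≅ Z^18, C_2 ≅ Z^12.

∂_1: C_1 → C_0 maps an edge to its endpoints' difference, ∂[p,q] = q − p. For instance
  ∂bf = f − b.
As a 7×18 matrix over Z this has rank 6, with invariant factors (1,1,1,1,1,1).

∂_2: C_2 → C_1 sends each 2-simplex [p,q,r] to [q,r] − [p,r] + [p,q]. For instance
  ∂def = ef − df + de,
  ∂deg = eg − dg + de.
This gives a 18×12 integer matrix of rank 12; reducing to Smith normal form yields diagonal entries (1,1,1,1,1,1,1,1,1,1,1,2).

Reading off H_k = ker ∂_k / im ∂_{k+1}:

  H_0: rank C_0 − rank ∂_1 = 7 − 6 = 1, and the invariant factors of ∂_1 are all 1, so H_0 ≅ Z.
  H_1: rank ker ∂_1 − rank ∂_2 = (18 − 6) − 12 = 0, and ∂_2 has invariant factor 2 > 1, so H_1 ≅ Z_2.
  H_2: rank ker ∂_2 − rank ∂_3 = (12 − 12) − 0 = 0, and there is no ∂_3, so H_2 ≅ 0.

As a check, the Euler characteristic is 7 − 18 + 12 = 1, which agrees with 1 − 0 + 0 = 1.
(K is a triangulation of the real projective plane RP^2.)

Hence the Betti numbers are b_0 = 1, b_1 = 0, b_2 = 0.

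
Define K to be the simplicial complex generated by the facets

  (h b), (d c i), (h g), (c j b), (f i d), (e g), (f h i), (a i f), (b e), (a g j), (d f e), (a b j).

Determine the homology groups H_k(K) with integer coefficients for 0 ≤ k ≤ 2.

Order the vertices as a < b < c < d < e < f < g < h < i < j. Listing each simplex with vertices in this order, K has dimension 2 with simplices:

  0-simplices (10): a, b, c, d, e, f, g, h, i, j
  1-simplices (22): ab, af, ag, ai, aj, bc, be, bh, bj, cd, ci, cj, de, df, di, ef, eg, fh, fi, gh, gj, hi
  2-simplices (8): abj, afi, agj, bcj, cdi, def, dfi, fhi

so the chain groups are C_0 ≅ Z^10, C_1 ≅ Z^22, C_2 ≅ Z^8.

Boundary ∂_1: C_1 → C_0 maps an edge to its endpoints' difference, ∂[p,q] = q − p.
As a 10×22 matrix over Z this has rank 9, with invariant factors (1,1,1,1,1,1,1,1,1).

The boundary map ∂_2: C_2 → C_1 acts by ∂[p,q,r] = [q,r] − [p,r] + [p,q]. For instance
  ∂def = ef − df + de,
  ∂bcj = cj − bj + bc.
This gives a 22×8 integer matrix of rank 8; reducing to Smith normal form yields diagonal entries (1,1,1,1,1,1,1,1).

From H_k ≅ ker(∂_k) / im(∂_{k+1}) we obtain:

  H_0: rank C_0 − rank ∂_1 = 10 − 9 = 1, and the invariant factors of ∂_1 are all 1, so H_0 ≅ Z.
  H_1: rank ker ∂_1 − rank ∂_2 = (22 − 9) − 8 = 5, and the invariant factors of ∂_2 are all 1, so H_1 ≅ Z^5.
  H_2: rank ker ∂_2 − rank ∂_3 = (8 − 8) − 0 = 0, and there is no ∂_3, so H_2 ≅ 0.

H_0 ≅ Z,  H_1 ≅ Z^5,  H_2 = 0.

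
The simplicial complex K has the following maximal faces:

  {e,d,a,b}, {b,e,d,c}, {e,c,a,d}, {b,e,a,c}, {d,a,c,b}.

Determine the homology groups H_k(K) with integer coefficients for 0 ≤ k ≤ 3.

H_0 ≅ Z,  H_1 = 0,  H_2 = 0,  H_3 ≅ Z.

We work with the vertex ordering a < b < c < d < e. The simplices of K, each written with vertices in increasing order, are:

  0-simplices (5): a, b, c, d, e
  1-simplices (10): ab, ac, ad, ae, bc, bd, be, cd, ce, de
  2-simplices (10): abc, abd, abe, acd, ace, ade, bcd, bce, bde, cde
  3-simplices (5): abcd, abce, abde, acde, bcde

so the chain groups are C_0 ≅ Z^5, C_1 ≅ Z^10, C_2 ≅ Z^10, C_3 ≅ Z^5.

∂_1: C_1 → C_0 maps an edge to its endpoints' difference, ∂[p,q] = q − p. For instance
  ∂de = e − d.
The resulting 5×10 matrix has rank 4, and its Smith normal form has invariant factors (1,1,1,1).

Boundary ∂_2: C_2 → C_1 sends each 2-simplex [p,q,r] to [q,r] − [p,r] + [p,q]. For instance
  ∂bcd = cd − bd + bc,
  ∂abe = be − ae + ab.
As a 10×10 matrix over Z this has rank 6, with invariant factors (1,1,1,1,1,1).

∂_3: C_3 → C_2 sends each 3-simplex σ to the alternating sum Σ_i (−1)^i (σ with its i-th vertex removed). For instance
  ∂abce = bce − ace + abe − abc,
  ∂acde = cde − ade + ace − acd.
The 10×5 boundary matrix has rank 4 and Smith normal form diag(1,1,1,1).

Computing H_k = (kernel of ∂_k) / (image of ∂_{k+1}):

  H_0: rank C_0 − rank ∂_1 = 5 − 4 = 1, and the invariant factors of ∂_1 are all 1, so H_0 = Z.
  H_1: rank ker ∂_1 − rank ∂_2 = (10 − 4) − 6 = 0, and the invariant factors of ∂_2 are all 1, so H_1 = 0.
  H_2: rank ker ∂_2 − rank ∂_3 = (10 − 6) − 4 = 0, and the invariant factors of ∂_3 are all 1, so H_2 = 0.
  H_3: rank ker ∂_3 − rank ∂_4 = (5 − 4) − 0 = 1, and there is no ∂_4, so H_3 = Z.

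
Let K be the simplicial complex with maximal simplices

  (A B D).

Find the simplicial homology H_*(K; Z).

We work with the vertex ordering A < B < D. The simplices of K, each written with vertices in increasing order, are:

  0-simplices (3): A, B, D
  1-simplices (3): AB, AD, BD
  2-simplices (1): ABD

giving chain groups C_0 ≅ Z^3, C_1 ≅ Z^3, C_2 ≅ Z^1.

∂_1: C_1 → C_0 is given by ∂[p,q] = [q] − [p]. For instance
  ∂BD = D − B.
As a 3×3 matrix over Z this has rank 2, with invariant factors (1,1).

The boundary map ∂_2: C_2 → C_1 acts by ∂[p,q,r] = [q,r] − [p,r] + [p,q]. For instance
  ∂ABD = BD − AD + AB.
This gives a 3×1 integer matrix of rank 1; reducing to Smith normal form yields diagonal entries (1).

Computing H_k = (kernel of ∂_k) / (image of ∂_{k+1}):

  H_0: rank C_0 − rank ∂_1 = 3 − 2 = 1, and the invariant factors of ∂_1 are all 1, so H_0 = Z.
  H_1: rank ker ∂_1 − rank ∂_2 = (3 − 2) − 1 = 0, and the invariant factors of ∂_2 are all 1, so H_1 = 0.
  H_2: rank ker ∂_2 − rank ∂_3 = (1 − 1) − 0 = 0, and there is no ∂_3, so H_2 = 0.

(K is a triangulation of the 2-simplex.)

H_0 ≅ Z,  H_1 = 0,  H_2 = 0.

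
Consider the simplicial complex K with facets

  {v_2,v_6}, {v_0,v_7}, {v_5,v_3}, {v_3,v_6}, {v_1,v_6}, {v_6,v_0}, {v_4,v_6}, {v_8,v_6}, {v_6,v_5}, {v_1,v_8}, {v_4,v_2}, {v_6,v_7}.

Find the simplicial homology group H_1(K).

H_1 ≅ Z^4.

Order the vertices as v_0 < v_1 < v_2 < v_3 < v_4 < v_5 < v_6 < v_7 < v_8. Listing each simplex with vertices in this order, K has dimension 1 with simplices:

  0-simplices (9): [v_0], [v_1], [v_2], [v_3], [v_4], [v_5], [v_6], [v_7], [v_8]
  1-simplices (12): [v_0,v_6], [v_0,v_7], [v_1,v_6], [v_1,v_8], [v_2,v_4], [v_2,v_6], [v_3,v_5], [v_3,v_6], [v_4,v_6], [v_5,v_6], [v_6,v_7], [v_6,v_8]

Hence C_0 ≅ Z^9, C_1 ≅ Z^12.

The boundary map ∂_1: C_1 → C_0 is given by ∂[p,q] = [q] − [p].
As a 9×12 matrix over Z this has rank 8, with invariant factors (1,1,1,1,1,1,1,1).

From H_k ≅ ker(∂_k) / im(∂_{k+1}) we obtain:

  H_1: rank ker ∂_1 − rank ∂_2 = (12 − 8) − 0 = 4, and there is no ∂_2, so H_1 = Z^4.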